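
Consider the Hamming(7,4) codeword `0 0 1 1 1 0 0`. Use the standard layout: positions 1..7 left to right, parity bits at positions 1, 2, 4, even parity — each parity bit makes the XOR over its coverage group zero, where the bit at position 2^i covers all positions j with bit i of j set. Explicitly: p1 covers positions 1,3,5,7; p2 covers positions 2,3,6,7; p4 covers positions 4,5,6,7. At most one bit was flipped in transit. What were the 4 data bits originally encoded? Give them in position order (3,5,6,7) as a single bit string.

1100

s1: b1⊕b3⊕b5⊕b7 = 0⊕1⊕1⊕0 = 0
s2: b2⊕b3⊕b6⊕b7 = 0⊕1⊕0⊕0 = 1
s4: b4⊕b5⊕b6⊕b7 = 1⊕1⊕0⊕0 = 0
Syndrome (s4...s1) = 010 → position 2.
Flip bit 2: corrected codeword = 0111100
Data bits at positions 3,5,6,7: 1100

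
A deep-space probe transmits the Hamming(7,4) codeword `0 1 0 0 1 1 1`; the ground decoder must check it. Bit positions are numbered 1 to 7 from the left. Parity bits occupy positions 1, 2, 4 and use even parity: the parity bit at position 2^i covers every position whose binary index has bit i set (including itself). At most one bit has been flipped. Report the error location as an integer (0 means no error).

6

s1: b1⊕b3⊕b5⊕b7 = 0⊕0⊕1⊕1 = 0
s2: b2⊕b3⊕b6⊕b7 = 1⊕0⊕1⊕1 = 1
s4: b4⊕b5⊕b6⊕b7 = 0⊕1⊕1⊕1 = 1
Syndrome (s4...s1) = 110 → position 6.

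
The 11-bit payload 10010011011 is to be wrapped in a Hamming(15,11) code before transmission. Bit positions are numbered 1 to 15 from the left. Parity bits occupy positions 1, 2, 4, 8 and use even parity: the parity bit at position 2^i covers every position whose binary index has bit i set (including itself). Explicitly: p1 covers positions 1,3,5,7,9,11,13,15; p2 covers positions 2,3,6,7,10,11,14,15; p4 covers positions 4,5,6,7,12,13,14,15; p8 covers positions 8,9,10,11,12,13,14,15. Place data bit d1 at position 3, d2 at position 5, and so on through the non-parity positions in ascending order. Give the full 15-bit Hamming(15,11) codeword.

011000100011011

Place data bits at non-power-of-two positions: b3=1, b5=0, b6=0, b7=1, b9=0, b10=0, b11=1, b12=1, b13=0, b14=1, b15=1.
p1 = XOR of data positions {3,5,7,9,11,13,15} = 1⊕0⊕1⊕0⊕1⊕0⊕1 = 0
p2 = XOR of data positions {3,6,7,10,11,14,15} = 1⊕0⊕1⊕0⊕1⊕1⊕1 = 1
p4 = XOR of data positions {5,6,7,12,13,14,15} = 0⊕0⊕1⊕1⊕0⊕1⊕1 = 0
p8 = XOR of data positions {9,10,11,12,13,14,15} = 0⊕0⊕1⊕1⊕0⊕1⊕1 = 0
Codeword b1..b15 = 011000100011011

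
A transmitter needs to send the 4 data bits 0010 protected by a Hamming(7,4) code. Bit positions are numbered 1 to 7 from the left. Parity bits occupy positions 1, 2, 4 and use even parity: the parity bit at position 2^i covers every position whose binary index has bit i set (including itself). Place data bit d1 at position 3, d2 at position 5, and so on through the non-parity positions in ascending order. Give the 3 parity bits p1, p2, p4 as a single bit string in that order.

011

Place data bits at non-power-of-two positions: b3=0, b5=0, b6=1, b7=0.
p1 = XOR of data positions {3,5,7} = 0⊕0⊕0 = 0
p2 = XOR of data positions {3,6,7} = 0⊕1⊕0 = 1
p4 = XOR of data positions {5,6,7} = 0⊕1⊕0 = 1
Parity bits p1,p2,p4 = 011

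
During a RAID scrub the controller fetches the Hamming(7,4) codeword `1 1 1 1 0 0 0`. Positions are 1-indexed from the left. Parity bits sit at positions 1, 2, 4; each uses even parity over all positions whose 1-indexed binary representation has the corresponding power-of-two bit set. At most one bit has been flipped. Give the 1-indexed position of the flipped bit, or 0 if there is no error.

s1: b1⊕b3⊕b5⊕b7 = 1⊕1⊕0⊕0 = 0
s2: b2⊕b3⊕b6⊕b7 = 1⊕1⊕0⊕0 = 0
s4: b4⊕b5⊕b6⊕b7 = 1⊕0⊕0⊕0 = 1
Syndrome (s4...s1) = 100 → position 4.

4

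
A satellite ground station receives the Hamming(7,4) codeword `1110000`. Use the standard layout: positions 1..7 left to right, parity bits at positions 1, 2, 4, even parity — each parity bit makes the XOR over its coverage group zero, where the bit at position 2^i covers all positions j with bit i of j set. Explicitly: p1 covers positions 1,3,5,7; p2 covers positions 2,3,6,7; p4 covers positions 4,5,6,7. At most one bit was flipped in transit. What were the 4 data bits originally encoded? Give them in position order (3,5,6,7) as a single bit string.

s1: b1⊕b3⊕b5⊕b7 = 1⊕1⊕0⊕0 = 0
s2: b2⊕b3⊕b6⊕b7 = 1⊕1⊕0⊕0 = 0
s4: b4⊕b5⊕b6⊕b7 = 0⊕0⊕0⊕0 = 0
Syndrome (s4...s1) = 000 → position 0 (no error).
No correction needed.
Data bits at positions 3,5,6,7: 1000

1000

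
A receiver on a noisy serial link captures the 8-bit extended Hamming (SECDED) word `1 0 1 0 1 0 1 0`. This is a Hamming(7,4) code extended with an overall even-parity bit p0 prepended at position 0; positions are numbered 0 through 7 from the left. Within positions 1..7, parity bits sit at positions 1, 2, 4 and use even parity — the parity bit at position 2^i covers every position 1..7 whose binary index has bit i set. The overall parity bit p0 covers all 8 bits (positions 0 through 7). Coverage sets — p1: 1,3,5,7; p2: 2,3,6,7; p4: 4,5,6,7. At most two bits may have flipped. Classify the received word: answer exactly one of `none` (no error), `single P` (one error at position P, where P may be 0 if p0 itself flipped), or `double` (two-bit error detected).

none

s1: b1⊕b3⊕b5⊕b7 = 0⊕0⊕0⊕0 = 0
s2: b2⊕b3⊕b6⊕b7 = 1⊕0⊕1⊕0 = 0
s4: b4⊕b5⊕b6⊕b7 = 1⊕0⊕1⊕0 = 0
Syndrome (s4...s1) = 000 → position 0 (no error).
Overall parity (XOR of all 8 bits, including p0): 1⊕0⊕1⊕0⊕1⊕0⊕1⊕0 = 0
Overall=0, syndrome position=0 → no error.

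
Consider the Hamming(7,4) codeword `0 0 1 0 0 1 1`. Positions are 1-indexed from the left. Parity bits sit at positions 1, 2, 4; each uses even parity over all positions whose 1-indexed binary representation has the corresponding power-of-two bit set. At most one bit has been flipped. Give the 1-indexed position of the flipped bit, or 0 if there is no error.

2

s1: b1⊕b3⊕b5⊕b7 = 0⊕1⊕0⊕1 = 0
s2: b2⊕b3⊕b6⊕b7 = 0⊕1⊕1⊕1 = 1
s4: b4⊕b5⊕b6⊕b7 = 0⊕0⊕1⊕1 = 0
Syndrome (s4...s1) = 010 → position 2.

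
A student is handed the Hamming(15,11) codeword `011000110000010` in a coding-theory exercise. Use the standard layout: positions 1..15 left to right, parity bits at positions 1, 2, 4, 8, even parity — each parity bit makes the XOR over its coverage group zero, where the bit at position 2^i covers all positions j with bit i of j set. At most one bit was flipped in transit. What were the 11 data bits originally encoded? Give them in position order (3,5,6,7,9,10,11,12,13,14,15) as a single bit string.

s1: b1⊕b3⊕b5⊕b7⊕b9⊕b11⊕b13⊕b15 = 0⊕1⊕0⊕1⊕0⊕0⊕0⊕0 = 0
s2: b2⊕b3⊕b6⊕b7⊕b10⊕b11⊕b14⊕b15 = 1⊕1⊕0⊕1⊕0⊕0⊕1⊕0 = 0
s4: b4⊕b5⊕b6⊕b7⊕b12⊕b13⊕b14⊕b15 = 0⊕0⊕0⊕1⊕0⊕0⊕1⊕0 = 0
s8: b8⊕b9⊕b10⊕b11⊕b12⊕b13⊕b14⊕b15 = 1⊕0⊕0⊕0⊕0⊕0⊕1⊕0 = 0
Syndrome (s8...s1) = 0000 → position 0 (no error).
No correction needed.
Data bits at positions 3,5,6,7,9,10,11,12,13,14,15: 10010000010

10010000010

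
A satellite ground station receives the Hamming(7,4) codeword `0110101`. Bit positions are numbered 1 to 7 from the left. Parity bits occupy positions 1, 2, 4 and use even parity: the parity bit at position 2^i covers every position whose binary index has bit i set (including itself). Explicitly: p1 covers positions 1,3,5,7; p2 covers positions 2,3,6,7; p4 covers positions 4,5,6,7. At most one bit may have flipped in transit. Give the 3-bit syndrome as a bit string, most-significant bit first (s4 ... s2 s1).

s1: b1⊕b3⊕b5⊕b7 = 0⊕1⊕1⊕1 = 1
s2: b2⊕b3⊕b6⊕b7 = 1⊕1⊕0⊕1 = 1
s4: b4⊕b5⊕b6⊕b7 = 0⊕1⊕0⊕1 = 0
Syndrome (s4...s1) = 011 → position 3.

011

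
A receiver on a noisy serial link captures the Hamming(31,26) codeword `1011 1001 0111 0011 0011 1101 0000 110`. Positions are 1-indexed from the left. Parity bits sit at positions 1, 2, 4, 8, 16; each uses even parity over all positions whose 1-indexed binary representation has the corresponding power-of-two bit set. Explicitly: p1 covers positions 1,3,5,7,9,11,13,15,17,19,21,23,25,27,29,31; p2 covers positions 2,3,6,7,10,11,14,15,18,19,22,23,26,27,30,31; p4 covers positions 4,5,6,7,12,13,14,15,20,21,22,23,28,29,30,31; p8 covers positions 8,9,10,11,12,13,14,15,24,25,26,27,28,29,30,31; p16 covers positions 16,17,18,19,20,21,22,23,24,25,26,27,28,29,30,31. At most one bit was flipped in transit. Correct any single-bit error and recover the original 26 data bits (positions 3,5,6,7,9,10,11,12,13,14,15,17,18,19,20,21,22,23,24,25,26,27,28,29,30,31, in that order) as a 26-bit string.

11100111001001111010000110

s1: b1⊕b3⊕b5⊕b7⊕b9⊕b11⊕b13⊕b15⊕b17⊕b19⊕b21⊕b23⊕b25⊕b27⊕b29⊕b31 = 1⊕1⊕1⊕0⊕0⊕1⊕0⊕1⊕0⊕1⊕1⊕0⊕0⊕0⊕1⊕0 = 0
s2: b2⊕b3⊕b6⊕b7⊕b10⊕b11⊕b14⊕b15⊕b18⊕b19⊕b22⊕b23⊕b26⊕b27⊕b30⊕b31 = 0⊕1⊕0⊕0⊕1⊕1⊕0⊕1⊕0⊕1⊕1⊕0⊕0⊕0⊕1⊕0 = 1
s4: b4⊕b5⊕b6⊕b7⊕b12⊕b13⊕b14⊕b15⊕b20⊕b21⊕b22⊕b23⊕b28⊕b29⊕b30⊕b31 = 1⊕1⊕0⊕0⊕1⊕0⊕0⊕1⊕1⊕1⊕1⊕0⊕0⊕1⊕1⊕0 = 1
s8: b8⊕b9⊕b10⊕b11⊕b12⊕b13⊕b14⊕b15⊕b24⊕b25⊕b26⊕b27⊕b28⊕b29⊕b30⊕b31 = 1⊕0⊕1⊕1⊕1⊕0⊕0⊕1⊕1⊕0⊕0⊕0⊕0⊕1⊕1⊕0 = 0
s16: b16⊕b17⊕b18⊕b19⊕b20⊕b21⊕b22⊕b23⊕b24⊕b25⊕b26⊕b27⊕b28⊕b29⊕b30⊕b31 = 1⊕0⊕0⊕1⊕1⊕1⊕1⊕0⊕1⊕0⊕0⊕0⊕0⊕1⊕1⊕0 = 0
Syndrome (s16...s1) = 00110 → position 6.
Flip bit 6: corrected codeword = 1011110101110011001111010000110
Data bits at positions 3,5,6,7,9,10,11,12,13,14,15,17,18,19,20,21,22,23,24,25,26,27,28,29,30,31: 11100111001001111010000110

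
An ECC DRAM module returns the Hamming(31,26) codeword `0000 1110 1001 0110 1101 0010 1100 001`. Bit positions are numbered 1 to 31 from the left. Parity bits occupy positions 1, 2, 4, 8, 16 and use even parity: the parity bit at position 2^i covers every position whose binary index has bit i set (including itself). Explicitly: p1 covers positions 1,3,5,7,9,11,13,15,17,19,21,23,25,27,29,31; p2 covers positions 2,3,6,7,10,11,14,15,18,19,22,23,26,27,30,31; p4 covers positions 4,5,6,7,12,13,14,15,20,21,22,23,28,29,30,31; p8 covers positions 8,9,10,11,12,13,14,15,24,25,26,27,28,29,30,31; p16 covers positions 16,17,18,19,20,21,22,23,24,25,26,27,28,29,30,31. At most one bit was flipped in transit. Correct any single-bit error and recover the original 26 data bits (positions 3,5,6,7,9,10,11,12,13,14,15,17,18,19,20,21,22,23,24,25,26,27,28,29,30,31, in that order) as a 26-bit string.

01111001011110100101101001

s1: b1⊕b3⊕b5⊕b7⊕b9⊕b11⊕b13⊕b15⊕b17⊕b19⊕b21⊕b23⊕b25⊕b27⊕b29⊕b31 = 0⊕0⊕1⊕1⊕1⊕0⊕0⊕1⊕1⊕0⊕0⊕1⊕1⊕0⊕0⊕1 = 0
s2: b2⊕b3⊕b6⊕b7⊕b10⊕b11⊕b14⊕b15⊕b18⊕b19⊕b22⊕b23⊕b26⊕b27⊕b30⊕b31 = 0⊕0⊕1⊕1⊕0⊕0⊕1⊕1⊕1⊕0⊕0⊕1⊕1⊕0⊕0⊕1 = 0
s4: b4⊕b5⊕b6⊕b7⊕b12⊕b13⊕b14⊕b15⊕b20⊕b21⊕b22⊕b23⊕b28⊕b29⊕b30⊕b31 = 0⊕1⊕1⊕1⊕1⊕0⊕1⊕1⊕1⊕0⊕0⊕1⊕0⊕0⊕0⊕1 = 1
s8: b8⊕b9⊕b10⊕b11⊕b12⊕b13⊕b14⊕b15⊕b24⊕b25⊕b26⊕b27⊕b28⊕b29⊕b30⊕b31 = 0⊕1⊕0⊕0⊕1⊕0⊕1⊕1⊕0⊕1⊕1⊕0⊕0⊕0⊕0⊕1 = 1
s16: b16⊕b17⊕b18⊕b19⊕b20⊕b21⊕b22⊕b23⊕b24⊕b25⊕b26⊕b27⊕b28⊕b29⊕b30⊕b31 = 0⊕1⊕1⊕0⊕1⊕0⊕0⊕1⊕0⊕1⊕1⊕0⊕0⊕0⊕0⊕1 = 1
Syndrome (s16...s1) = 11100 → position 28.
Flip bit 28: corrected codeword = 0000111010010110110100101101001
Data bits at positions 3,5,6,7,9,10,11,12,13,14,15,17,18,19,20,21,22,23,24,25,26,27,28,29,30,31: 01111001011110100101101001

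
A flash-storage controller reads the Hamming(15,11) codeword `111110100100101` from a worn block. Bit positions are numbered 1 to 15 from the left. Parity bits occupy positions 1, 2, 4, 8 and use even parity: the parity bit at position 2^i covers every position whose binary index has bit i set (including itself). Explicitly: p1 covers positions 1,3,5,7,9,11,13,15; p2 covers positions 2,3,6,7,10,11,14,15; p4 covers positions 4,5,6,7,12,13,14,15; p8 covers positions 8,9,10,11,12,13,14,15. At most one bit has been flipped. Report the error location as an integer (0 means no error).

s1: b1⊕b3⊕b5⊕b7⊕b9⊕b11⊕b13⊕b15 = 1⊕1⊕1⊕1⊕0⊕0⊕1⊕1 = 0
s2: b2⊕b3⊕b6⊕b7⊕b10⊕b11⊕b14⊕b15 = 1⊕1⊕0⊕1⊕1⊕0⊕0⊕1 = 1
s4: b4⊕b5⊕b6⊕b7⊕b12⊕b13⊕b14⊕b15 = 1⊕1⊕0⊕1⊕0⊕1⊕0⊕1 = 1
s8: b8⊕b9⊕b10⊕b11⊕b12⊕b13⊕b14⊕b15 = 0⊕0⊕1⊕0⊕0⊕1⊕0⊕1 = 1
Syndrome (s8...s1) = 1110 → position 14.

14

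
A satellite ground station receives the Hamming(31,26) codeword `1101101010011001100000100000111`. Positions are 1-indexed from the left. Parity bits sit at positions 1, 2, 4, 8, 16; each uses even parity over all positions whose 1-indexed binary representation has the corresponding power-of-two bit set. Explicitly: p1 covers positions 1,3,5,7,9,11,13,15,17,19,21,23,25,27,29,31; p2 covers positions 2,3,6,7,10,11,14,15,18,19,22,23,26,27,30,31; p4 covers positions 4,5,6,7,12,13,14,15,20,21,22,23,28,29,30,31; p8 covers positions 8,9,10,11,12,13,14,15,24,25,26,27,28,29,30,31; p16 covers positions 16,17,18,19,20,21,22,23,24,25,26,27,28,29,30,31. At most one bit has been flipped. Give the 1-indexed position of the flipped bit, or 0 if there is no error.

7

s1: b1⊕b3⊕b5⊕b7⊕b9⊕b11⊕b13⊕b15⊕b17⊕b19⊕b21⊕b23⊕b25⊕b27⊕b29⊕b31 = 1⊕0⊕1⊕1⊕1⊕0⊕1⊕0⊕1⊕0⊕0⊕1⊕0⊕0⊕1⊕1 = 1
s2: b2⊕b3⊕b6⊕b7⊕b10⊕b11⊕b14⊕b15⊕b18⊕b19⊕b22⊕b23⊕b26⊕b27⊕b30⊕b31 = 1⊕0⊕0⊕1⊕0⊕0⊕0⊕0⊕0⊕0⊕0⊕1⊕0⊕0⊕1⊕1 = 1
s4: b4⊕b5⊕b6⊕b7⊕b12⊕b13⊕b14⊕b15⊕b20⊕b21⊕b22⊕b23⊕b28⊕b29⊕b30⊕b31 = 1⊕1⊕0⊕1⊕1⊕1⊕0⊕0⊕0⊕0⊕0⊕1⊕0⊕1⊕1⊕1 = 1
s8: b8⊕b9⊕b10⊕b11⊕b12⊕b13⊕b14⊕b15⊕b24⊕b25⊕b26⊕b27⊕b28⊕b29⊕b30⊕b31 = 0⊕1⊕0⊕0⊕1⊕1⊕0⊕0⊕0⊕0⊕0⊕0⊕0⊕1⊕1⊕1 = 0
s16: b16⊕b17⊕b18⊕b19⊕b20⊕b21⊕b22⊕b23⊕b24⊕b25⊕b26⊕b27⊕b28⊕b29⊕b30⊕b31 = 1⊕1⊕0⊕0⊕0⊕0⊕0⊕1⊕0⊕0⊕0⊕0⊕0⊕1⊕1⊕1 = 0
Syndrome (s16...s1) = 00111 → position 7.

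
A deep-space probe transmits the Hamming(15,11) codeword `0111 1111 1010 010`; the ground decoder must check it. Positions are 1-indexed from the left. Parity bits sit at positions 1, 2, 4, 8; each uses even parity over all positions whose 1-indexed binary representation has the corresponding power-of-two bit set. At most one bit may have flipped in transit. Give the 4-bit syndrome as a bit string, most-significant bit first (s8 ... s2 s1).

0101

s1: b1⊕b3⊕b5⊕b7⊕b9⊕b11⊕b13⊕b15 = 0⊕1⊕1⊕1⊕1⊕1⊕0⊕0 = 1
s2: b2⊕b3⊕b6⊕b7⊕b10⊕b11⊕b14⊕b15 = 1⊕1⊕1⊕1⊕0⊕1⊕1⊕0 = 0
s4: b4⊕b5⊕b6⊕b7⊕b12⊕b13⊕b14⊕b15 = 1⊕1⊕1⊕1⊕0⊕0⊕1⊕0 = 1
s8: b8⊕b9⊕b10⊕b11⊕b12⊕b13⊕b14⊕b15 = 1⊕1⊕0⊕1⊕0⊕0⊕1⊕0 = 0
Syndrome (s8...s1) = 0101 → position 5.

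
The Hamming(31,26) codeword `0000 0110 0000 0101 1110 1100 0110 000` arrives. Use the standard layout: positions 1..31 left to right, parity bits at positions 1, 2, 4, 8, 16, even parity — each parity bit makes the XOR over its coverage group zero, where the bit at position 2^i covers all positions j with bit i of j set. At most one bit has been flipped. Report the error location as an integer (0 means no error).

13

s1: b1⊕b3⊕b5⊕b7⊕b9⊕b11⊕b13⊕b15⊕b17⊕b19⊕b21⊕b23⊕b25⊕b27⊕b29⊕b31 = 0⊕0⊕0⊕1⊕0⊕0⊕0⊕0⊕1⊕1⊕1⊕0⊕0⊕1⊕0⊕0 = 1
s2: b2⊕b3⊕b6⊕b7⊕b10⊕b11⊕b14⊕b15⊕b18⊕b19⊕b22⊕b23⊕b26⊕b27⊕b30⊕b31 = 0⊕0⊕1⊕1⊕0⊕0⊕1⊕0⊕1⊕1⊕1⊕0⊕1⊕1⊕0⊕0 = 0
s4: b4⊕b5⊕b6⊕b7⊕b12⊕b13⊕b14⊕b15⊕b20⊕b21⊕b22⊕b23⊕b28⊕b29⊕b30⊕b31 = 0⊕0⊕1⊕1⊕0⊕0⊕1⊕0⊕0⊕1⊕1⊕0⊕0⊕0⊕0⊕0 = 1
s8: b8⊕b9⊕b10⊕b11⊕b12⊕b13⊕b14⊕b15⊕b24⊕b25⊕b26⊕b27⊕b28⊕b29⊕b30⊕b31 = 0⊕0⊕0⊕0⊕0⊕0⊕1⊕0⊕0⊕0⊕1⊕1⊕0⊕0⊕0⊕0 = 1
s16: b16⊕b17⊕b18⊕b19⊕b20⊕b21⊕b22⊕b23⊕b24⊕b25⊕b26⊕b27⊕b28⊕b29⊕b30⊕b31 = 1⊕1⊕1⊕1⊕0⊕1⊕1⊕0⊕0⊕0⊕1⊕1⊕0⊕0⊕0⊕0 = 0
Syndrome (s16...s1) = 01101 → position 13.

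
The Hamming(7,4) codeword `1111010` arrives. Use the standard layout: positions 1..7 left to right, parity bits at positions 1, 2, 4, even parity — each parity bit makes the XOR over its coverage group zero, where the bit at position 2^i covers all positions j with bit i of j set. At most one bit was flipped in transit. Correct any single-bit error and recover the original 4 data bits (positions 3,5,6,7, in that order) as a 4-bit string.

s1: b1⊕b3⊕b5⊕b7 = 1⊕1⊕0⊕0 = 0
s2: b2⊕b3⊕b6⊕b7 = 1⊕1⊕1⊕0 = 1
s4: b4⊕b5⊕b6⊕b7 = 1⊕0⊕1⊕0 = 0
Syndrome (s4...s1) = 010 → position 2.
Flip bit 2: corrected codeword = 1011010
Data bits at positions 3,5,6,7: 1010

1010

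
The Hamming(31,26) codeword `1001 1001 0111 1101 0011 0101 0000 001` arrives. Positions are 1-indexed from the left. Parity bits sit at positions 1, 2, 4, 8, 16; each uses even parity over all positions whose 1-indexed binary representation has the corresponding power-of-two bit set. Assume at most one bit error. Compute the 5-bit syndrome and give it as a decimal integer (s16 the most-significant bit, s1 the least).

s1: b1⊕b3⊕b5⊕b7⊕b9⊕b11⊕b13⊕b15⊕b17⊕b19⊕b21⊕b23⊕b25⊕b27⊕b29⊕b31 = 1⊕0⊕1⊕0⊕0⊕1⊕1⊕0⊕0⊕1⊕0⊕0⊕0⊕0⊕0⊕1 = 0
s2: b2⊕b3⊕b6⊕b7⊕b10⊕b11⊕b14⊕b15⊕b18⊕b19⊕b22⊕b23⊕b26⊕b27⊕b30⊕b31 = 0⊕0⊕0⊕0⊕1⊕1⊕1⊕0⊕0⊕1⊕1⊕0⊕0⊕0⊕0⊕1 = 0
s4: b4⊕b5⊕b6⊕b7⊕b12⊕b13⊕b14⊕b15⊕b20⊕b21⊕b22⊕b23⊕b28⊕b29⊕b30⊕b31 = 1⊕1⊕0⊕0⊕1⊕1⊕1⊕0⊕1⊕0⊕1⊕0⊕0⊕0⊕0⊕1 = 0
s8: b8⊕b9⊕b10⊕b11⊕b12⊕b13⊕b14⊕b15⊕b24⊕b25⊕b26⊕b27⊕b28⊕b29⊕b30⊕b31 = 1⊕0⊕1⊕1⊕1⊕1⊕1⊕0⊕1⊕0⊕0⊕0⊕0⊕0⊕0⊕1 = 0
s16: b16⊕b17⊕b18⊕b19⊕b20⊕b21⊕b22⊕b23⊕b24⊕b25⊕b26⊕b27⊕b28⊕b29⊕b30⊕b31 = 1⊕0⊕0⊕1⊕1⊕0⊕1⊕0⊕1⊕0⊕0⊕0⊕0⊕0⊕0⊕1 = 0
Syndrome (s16...s1) = 00000 → position 0 (no error).

0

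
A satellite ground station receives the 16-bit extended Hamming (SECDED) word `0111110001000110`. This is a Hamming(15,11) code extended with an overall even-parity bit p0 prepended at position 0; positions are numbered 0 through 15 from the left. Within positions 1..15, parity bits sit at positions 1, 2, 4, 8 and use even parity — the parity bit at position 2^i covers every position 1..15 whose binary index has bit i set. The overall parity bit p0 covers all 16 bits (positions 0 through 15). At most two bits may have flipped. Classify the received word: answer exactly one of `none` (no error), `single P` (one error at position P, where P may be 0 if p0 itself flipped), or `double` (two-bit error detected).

double

s1: b1⊕b3⊕b5⊕b7⊕b9⊕b11⊕b13⊕b15 = 1⊕1⊕1⊕0⊕1⊕0⊕1⊕0 = 1
s2: b2⊕b3⊕b6⊕b7⊕b10⊕b11⊕b14⊕b15 = 1⊕1⊕0⊕0⊕0⊕0⊕1⊕0 = 1
s4: b4⊕b5⊕b6⊕b7⊕b12⊕b13⊕b14⊕b15 = 1⊕1⊕0⊕0⊕0⊕1⊕1⊕0 = 0
s8: b8⊕b9⊕b10⊕b11⊕b12⊕b13⊕b14⊕b15 = 0⊕1⊕0⊕0⊕0⊕1⊕1⊕0 = 1
Syndrome (s8...s1) = 1011 → position 11.
Overall parity (XOR of all 16 bits, including p0): 0⊕1⊕1⊕1⊕1⊕1⊕0⊕0⊕0⊕1⊕0⊕0⊕0⊕1⊕1⊕0 = 0
Overall=0, syndrome position=11 → double-bit error detected (uncorrectable).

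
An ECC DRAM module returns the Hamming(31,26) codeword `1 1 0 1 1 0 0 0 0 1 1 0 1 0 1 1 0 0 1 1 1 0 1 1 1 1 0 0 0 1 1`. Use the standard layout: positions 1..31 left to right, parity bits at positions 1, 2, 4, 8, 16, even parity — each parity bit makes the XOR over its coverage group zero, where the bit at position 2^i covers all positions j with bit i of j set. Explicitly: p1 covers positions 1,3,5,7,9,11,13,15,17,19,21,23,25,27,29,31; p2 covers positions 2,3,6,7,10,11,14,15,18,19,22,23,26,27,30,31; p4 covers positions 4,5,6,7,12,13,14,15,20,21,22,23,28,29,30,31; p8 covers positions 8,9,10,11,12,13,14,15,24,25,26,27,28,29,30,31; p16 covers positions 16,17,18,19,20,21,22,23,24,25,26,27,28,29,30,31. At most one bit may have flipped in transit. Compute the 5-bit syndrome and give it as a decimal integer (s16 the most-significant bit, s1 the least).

14

s1: b1⊕b3⊕b5⊕b7⊕b9⊕b11⊕b13⊕b15⊕b17⊕b19⊕b21⊕b23⊕b25⊕b27⊕b29⊕b31 = 1⊕0⊕1⊕0⊕0⊕1⊕1⊕1⊕0⊕1⊕1⊕1⊕1⊕0⊕0⊕1 = 0
s2: b2⊕b3⊕b6⊕b7⊕b10⊕b11⊕b14⊕b15⊕b18⊕b19⊕b22⊕b23⊕b26⊕b27⊕b30⊕b31 = 1⊕0⊕0⊕0⊕1⊕1⊕0⊕1⊕0⊕1⊕0⊕1⊕1⊕0⊕1⊕1 = 1
s4: b4⊕b5⊕b6⊕b7⊕b12⊕b13⊕b14⊕b15⊕b20⊕b21⊕b22⊕b23⊕b28⊕b29⊕b30⊕b31 = 1⊕1⊕0⊕0⊕0⊕1⊕0⊕1⊕1⊕1⊕0⊕1⊕0⊕0⊕1⊕1 = 1
s8: b8⊕b9⊕b10⊕b11⊕b12⊕b13⊕b14⊕b15⊕b24⊕b25⊕b26⊕b27⊕b28⊕b29⊕b30⊕b31 = 0⊕0⊕1⊕1⊕0⊕1⊕0⊕1⊕1⊕1⊕1⊕0⊕0⊕0⊕1⊕1 = 1
s16: b16⊕b17⊕b18⊕b19⊕b20⊕b21⊕b22⊕b23⊕b24⊕b25⊕b26⊕b27⊕b28⊕b29⊕b30⊕b31 = 1⊕0⊕0⊕1⊕1⊕1⊕0⊕1⊕1⊕1⊕1⊕0⊕0⊕0⊕1⊕1 = 0
Syndrome (s16...s1) = 01110 → position 14.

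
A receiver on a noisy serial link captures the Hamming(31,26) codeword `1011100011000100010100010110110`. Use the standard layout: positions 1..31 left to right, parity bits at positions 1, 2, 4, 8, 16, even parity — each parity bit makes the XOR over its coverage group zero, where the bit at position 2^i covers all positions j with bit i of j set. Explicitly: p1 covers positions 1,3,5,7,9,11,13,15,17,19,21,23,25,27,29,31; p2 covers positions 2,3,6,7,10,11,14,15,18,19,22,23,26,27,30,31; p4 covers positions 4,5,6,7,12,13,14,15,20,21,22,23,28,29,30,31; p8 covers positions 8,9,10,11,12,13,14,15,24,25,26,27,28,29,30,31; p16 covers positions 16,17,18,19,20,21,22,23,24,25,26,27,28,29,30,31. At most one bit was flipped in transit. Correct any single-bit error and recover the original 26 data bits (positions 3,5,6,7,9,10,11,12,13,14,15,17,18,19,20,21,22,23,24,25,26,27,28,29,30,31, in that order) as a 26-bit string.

11001100010000100010110110

s1: b1⊕b3⊕b5⊕b7⊕b9⊕b11⊕b13⊕b15⊕b17⊕b19⊕b21⊕b23⊕b25⊕b27⊕b29⊕b31 = 1⊕1⊕1⊕0⊕1⊕0⊕0⊕0⊕0⊕0⊕0⊕0⊕0⊕1⊕1⊕0 = 0
s2: b2⊕b3⊕b6⊕b7⊕b10⊕b11⊕b14⊕b15⊕b18⊕b19⊕b22⊕b23⊕b26⊕b27⊕b30⊕b31 = 0⊕1⊕0⊕0⊕1⊕0⊕1⊕0⊕1⊕0⊕0⊕0⊕1⊕1⊕1⊕0 = 1
s4: b4⊕b5⊕b6⊕b7⊕b12⊕b13⊕b14⊕b15⊕b20⊕b21⊕b22⊕b23⊕b28⊕b29⊕b30⊕b31 = 1⊕1⊕0⊕0⊕0⊕0⊕1⊕0⊕1⊕0⊕0⊕0⊕0⊕1⊕1⊕0 = 0
s8: b8⊕b9⊕b10⊕b11⊕b12⊕b13⊕b14⊕b15⊕b24⊕b25⊕b26⊕b27⊕b28⊕b29⊕b30⊕b31 = 0⊕1⊕1⊕0⊕0⊕0⊕1⊕0⊕1⊕0⊕1⊕1⊕0⊕1⊕1⊕0 = 0
s16: b16⊕b17⊕b18⊕b19⊕b20⊕b21⊕b22⊕b23⊕b24⊕b25⊕b26⊕b27⊕b28⊕b29⊕b30⊕b31 = 0⊕0⊕1⊕0⊕1⊕0⊕0⊕0⊕1⊕0⊕1⊕1⊕0⊕1⊕1⊕0 = 1
Syndrome (s16...s1) = 10010 → position 18.
Flip bit 18: corrected codeword = 1011100011000100000100010110110
Data bits at positions 3,5,6,7,9,10,11,12,13,14,15,17,18,19,20,21,22,23,24,25,26,27,28,29,30,31: 11001100010000100010110110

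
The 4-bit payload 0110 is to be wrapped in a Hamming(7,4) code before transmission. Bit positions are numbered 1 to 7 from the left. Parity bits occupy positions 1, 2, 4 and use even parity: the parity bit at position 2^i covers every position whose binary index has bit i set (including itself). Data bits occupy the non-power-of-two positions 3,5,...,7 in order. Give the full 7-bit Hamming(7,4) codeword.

1100110

Place data bits at non-power-of-two positions: b3=0, b5=1, b6=1, b7=0.
p1 = XOR of data positions {3,5,7} = 0⊕1⊕0 = 1
p2 = XOR of data positions {3,6,7} = 0⊕1⊕0 = 1
p4 = XOR of data positions {5,6,7} = 1⊕1⊕0 = 0
Codeword b1..b7 = 1100110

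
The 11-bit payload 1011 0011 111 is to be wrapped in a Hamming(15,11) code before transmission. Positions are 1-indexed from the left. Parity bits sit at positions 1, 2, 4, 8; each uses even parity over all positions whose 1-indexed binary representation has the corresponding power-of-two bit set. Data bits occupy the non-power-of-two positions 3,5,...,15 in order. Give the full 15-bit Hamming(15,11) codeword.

101001110011111

Place data bits at non-power-of-two positions: b3=1, b5=0, b6=1, b7=1, b9=0, b10=0, b11=1, b12=1, b13=1, b14=1, b15=1.
p1 = XOR of data positions {3,5,7,9,11,13,15} = 1⊕0⊕1⊕0⊕1⊕1⊕1 = 1
p2 = XOR of data positions {3,6,7,10,11,14,15} = 1⊕1⊕1⊕0⊕1⊕1⊕1 = 0
p4 = XOR of data positions {5,6,7,12,13,14,15} = 0⊕1⊕1⊕1⊕1⊕1⊕1 = 0
p8 = XOR of data positions {9,10,11,12,13,14,15} = 0⊕0⊕1⊕1⊕1⊕1⊕1 = 1
Codeword b1..b15 = 101001110011111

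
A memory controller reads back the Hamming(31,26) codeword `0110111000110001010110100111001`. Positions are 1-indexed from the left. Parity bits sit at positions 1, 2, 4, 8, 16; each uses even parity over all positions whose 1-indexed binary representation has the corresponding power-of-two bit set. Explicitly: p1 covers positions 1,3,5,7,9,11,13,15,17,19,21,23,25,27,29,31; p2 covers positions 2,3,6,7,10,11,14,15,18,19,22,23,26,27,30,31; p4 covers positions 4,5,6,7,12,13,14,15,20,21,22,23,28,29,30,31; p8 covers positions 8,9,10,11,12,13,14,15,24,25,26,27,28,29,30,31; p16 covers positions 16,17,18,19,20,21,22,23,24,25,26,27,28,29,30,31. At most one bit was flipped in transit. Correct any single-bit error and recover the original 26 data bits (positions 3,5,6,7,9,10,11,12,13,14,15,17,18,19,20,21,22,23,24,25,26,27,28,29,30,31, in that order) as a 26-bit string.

s1: b1⊕b3⊕b5⊕b7⊕b9⊕b11⊕b13⊕b15⊕b17⊕b19⊕b21⊕b23⊕b25⊕b27⊕b29⊕b31 = 0⊕1⊕1⊕1⊕0⊕1⊕0⊕0⊕0⊕0⊕1⊕1⊕0⊕1⊕0⊕1 = 0
s2: b2⊕b3⊕b6⊕b7⊕b10⊕b11⊕b14⊕b15⊕b18⊕b19⊕b22⊕b23⊕b26⊕b27⊕b30⊕b31 = 1⊕1⊕1⊕1⊕0⊕1⊕0⊕0⊕1⊕0⊕0⊕1⊕1⊕1⊕0⊕1 = 0
s4: b4⊕b5⊕b6⊕b7⊕b12⊕b13⊕b14⊕b15⊕b20⊕b21⊕b22⊕b23⊕b28⊕b29⊕b30⊕b31 = 0⊕1⊕1⊕1⊕1⊕0⊕0⊕0⊕1⊕1⊕0⊕1⊕1⊕0⊕0⊕1 = 1
s8: b8⊕b9⊕b10⊕b11⊕b12⊕b13⊕b14⊕b15⊕b24⊕b25⊕b26⊕b27⊕b28⊕b29⊕b30⊕b31 = 0⊕0⊕0⊕1⊕1⊕0⊕0⊕0⊕0⊕0⊕1⊕1⊕1⊕0⊕0⊕1 = 0
s16: b16⊕b17⊕b18⊕b19⊕b20⊕b21⊕b22⊕b23⊕b24⊕b25⊕b26⊕b27⊕b28⊕b29⊕b30⊕b31 = 1⊕0⊕1⊕0⊕1⊕1⊕0⊕1⊕0⊕0⊕1⊕1⊕1⊕0⊕0⊕1 = 1
Syndrome (s16...s1) = 10100 → position 20.
Flip bit 20: corrected codeword = 0110111000110001010010100111001
Data bits at positions 3,5,6,7,9,10,11,12,13,14,15,17,18,19,20,21,22,23,24,25,26,27,28,29,30,31: 11110011000010010100111001

11110011000010010100111001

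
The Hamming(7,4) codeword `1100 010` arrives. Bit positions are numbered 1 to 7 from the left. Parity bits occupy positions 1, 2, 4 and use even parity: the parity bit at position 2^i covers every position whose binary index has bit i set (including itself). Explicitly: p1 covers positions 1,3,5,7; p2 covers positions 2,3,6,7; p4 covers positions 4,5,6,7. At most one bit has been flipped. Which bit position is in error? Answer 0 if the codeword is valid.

5

s1: b1⊕b3⊕b5⊕b7 = 1⊕0⊕0⊕0 = 1
s2: b2⊕b3⊕b6⊕b7 = 1⊕0⊕1⊕0 = 0
s4: b4⊕b5⊕b6⊕b7 = 0⊕0⊕1⊕0 = 1
Syndrome (s4...s1) = 101 → position 5.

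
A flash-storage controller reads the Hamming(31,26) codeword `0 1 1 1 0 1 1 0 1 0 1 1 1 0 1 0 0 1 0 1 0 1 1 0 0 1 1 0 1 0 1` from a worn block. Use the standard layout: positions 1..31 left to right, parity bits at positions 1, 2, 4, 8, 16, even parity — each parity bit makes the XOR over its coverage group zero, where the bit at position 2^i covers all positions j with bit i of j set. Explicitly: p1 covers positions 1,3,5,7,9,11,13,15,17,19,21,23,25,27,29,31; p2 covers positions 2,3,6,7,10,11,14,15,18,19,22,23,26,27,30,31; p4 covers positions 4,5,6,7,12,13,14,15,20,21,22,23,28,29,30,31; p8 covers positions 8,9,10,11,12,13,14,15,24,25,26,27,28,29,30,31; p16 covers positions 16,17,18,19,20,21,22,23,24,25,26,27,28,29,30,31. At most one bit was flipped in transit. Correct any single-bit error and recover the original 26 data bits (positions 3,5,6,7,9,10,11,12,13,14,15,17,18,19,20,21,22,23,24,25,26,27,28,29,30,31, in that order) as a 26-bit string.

s1: b1⊕b3⊕b5⊕b7⊕b9⊕b11⊕b13⊕b15⊕b17⊕b19⊕b21⊕b23⊕b25⊕b27⊕b29⊕b31 = 0⊕1⊕0⊕1⊕1⊕1⊕1⊕1⊕0⊕0⊕0⊕1⊕0⊕1⊕1⊕1 = 0
s2: b2⊕b3⊕b6⊕b7⊕b10⊕b11⊕b14⊕b15⊕b18⊕b19⊕b22⊕b23⊕b26⊕b27⊕b30⊕b31 = 1⊕1⊕1⊕1⊕0⊕1⊕0⊕1⊕1⊕0⊕1⊕1⊕1⊕1⊕0⊕1 = 0
s4: b4⊕b5⊕b6⊕b7⊕b12⊕b13⊕b14⊕b15⊕b20⊕b21⊕b22⊕b23⊕b28⊕b29⊕b30⊕b31 = 1⊕0⊕1⊕1⊕1⊕1⊕0⊕1⊕1⊕0⊕1⊕1⊕0⊕1⊕0⊕1 = 1
s8: b8⊕b9⊕b10⊕b11⊕b12⊕b13⊕b14⊕b15⊕b24⊕b25⊕b26⊕b27⊕b28⊕b29⊕b30⊕b31 = 0⊕1⊕0⊕1⊕1⊕1⊕0⊕1⊕0⊕0⊕1⊕1⊕0⊕1⊕0⊕1 = 1
s16: b16⊕b17⊕b18⊕b19⊕b20⊕b21⊕b22⊕b23⊕b24⊕b25⊕b26⊕b27⊕b28⊕b29⊕b30⊕b31 = 0⊕0⊕1⊕0⊕1⊕0⊕1⊕1⊕0⊕0⊕1⊕1⊕0⊕1⊕0⊕1 = 0
Syndrome (s16...s1) = 01100 → position 12.
Flip bit 12: corrected codeword = 0111011010101010010101100110101
Data bits at positions 3,5,6,7,9,10,11,12,13,14,15,17,18,19,20,21,22,23,24,25,26,27,28,29,30,31: 10111010101010101100110101

10111010101010101100110101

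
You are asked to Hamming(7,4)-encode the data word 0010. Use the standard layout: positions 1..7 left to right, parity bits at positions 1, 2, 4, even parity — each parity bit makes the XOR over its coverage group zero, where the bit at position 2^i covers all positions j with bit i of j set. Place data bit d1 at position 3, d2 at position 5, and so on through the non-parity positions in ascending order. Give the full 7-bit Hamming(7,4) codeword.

0101010

Place data bits at non-power-of-two positions: b3=0, b5=0, b6=1, b7=0.
p1 = XOR of data positions {3,5,7} = 0⊕0⊕0 = 0
p2 = XOR of data positions {3,6,7} = 0⊕1⊕0 = 1
p4 = XOR of data positions {5,6,7} = 0⊕1⊕0 = 1
Codeword b1..b7 = 0101010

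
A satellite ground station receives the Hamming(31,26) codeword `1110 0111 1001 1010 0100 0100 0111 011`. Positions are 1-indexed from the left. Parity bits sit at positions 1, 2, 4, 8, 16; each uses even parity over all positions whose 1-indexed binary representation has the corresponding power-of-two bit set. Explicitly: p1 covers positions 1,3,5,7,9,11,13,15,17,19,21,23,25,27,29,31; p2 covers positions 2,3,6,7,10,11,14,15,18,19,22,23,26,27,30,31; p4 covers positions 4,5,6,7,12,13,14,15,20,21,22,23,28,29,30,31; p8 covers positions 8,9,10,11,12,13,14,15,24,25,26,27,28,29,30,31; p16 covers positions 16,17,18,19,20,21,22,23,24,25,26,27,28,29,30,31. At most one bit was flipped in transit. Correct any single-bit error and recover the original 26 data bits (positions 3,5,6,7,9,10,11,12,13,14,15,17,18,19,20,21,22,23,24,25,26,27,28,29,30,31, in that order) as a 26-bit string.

10111001101010000000111011

s1: b1⊕b3⊕b5⊕b7⊕b9⊕b11⊕b13⊕b15⊕b17⊕b19⊕b21⊕b23⊕b25⊕b27⊕b29⊕b31 = 1⊕1⊕0⊕1⊕1⊕0⊕1⊕1⊕0⊕0⊕0⊕0⊕0⊕1⊕0⊕1 = 0
s2: b2⊕b3⊕b6⊕b7⊕b10⊕b11⊕b14⊕b15⊕b18⊕b19⊕b22⊕b23⊕b26⊕b27⊕b30⊕b31 = 1⊕1⊕1⊕1⊕0⊕0⊕0⊕1⊕1⊕0⊕1⊕0⊕1⊕1⊕1⊕1 = 1
s4: b4⊕b5⊕b6⊕b7⊕b12⊕b13⊕b14⊕b15⊕b20⊕b21⊕b22⊕b23⊕b28⊕b29⊕b30⊕b31 = 0⊕0⊕1⊕1⊕1⊕1⊕0⊕1⊕0⊕0⊕1⊕0⊕1⊕0⊕1⊕1 = 1
s8: b8⊕b9⊕b10⊕b11⊕b12⊕b13⊕b14⊕b15⊕b24⊕b25⊕b26⊕b27⊕b28⊕b29⊕b30⊕b31 = 1⊕1⊕0⊕0⊕1⊕1⊕0⊕1⊕0⊕0⊕1⊕1⊕1⊕0⊕1⊕1 = 0
s16: b16⊕b17⊕b18⊕b19⊕b20⊕b21⊕b22⊕b23⊕b24⊕b25⊕b26⊕b27⊕b28⊕b29⊕b30⊕b31 = 0⊕0⊕1⊕0⊕0⊕0⊕1⊕0⊕0⊕0⊕1⊕1⊕1⊕0⊕1⊕1 = 1
Syndrome (s16...s1) = 10110 → position 22.
Flip bit 22: corrected codeword = 1110011110011010010000000111011
Data bits at positions 3,5,6,7,9,10,11,12,13,14,15,17,18,19,20,21,22,23,24,25,26,27,28,29,30,31: 10111001101010000000111011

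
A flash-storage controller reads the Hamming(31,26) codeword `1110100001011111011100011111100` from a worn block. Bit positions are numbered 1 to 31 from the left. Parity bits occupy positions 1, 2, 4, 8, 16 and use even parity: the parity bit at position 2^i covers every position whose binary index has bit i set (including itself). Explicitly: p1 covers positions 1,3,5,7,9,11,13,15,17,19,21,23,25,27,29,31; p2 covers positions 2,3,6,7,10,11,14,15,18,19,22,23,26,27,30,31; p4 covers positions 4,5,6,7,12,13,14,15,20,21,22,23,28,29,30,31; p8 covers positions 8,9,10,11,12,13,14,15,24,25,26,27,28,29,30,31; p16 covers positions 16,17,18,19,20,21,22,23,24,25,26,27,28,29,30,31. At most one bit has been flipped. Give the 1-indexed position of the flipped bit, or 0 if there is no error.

11

s1: b1⊕b3⊕b5⊕b7⊕b9⊕b11⊕b13⊕b15⊕b17⊕b19⊕b21⊕b23⊕b25⊕b27⊕b29⊕b31 = 1⊕1⊕1⊕0⊕0⊕0⊕1⊕1⊕0⊕1⊕0⊕0⊕1⊕1⊕1⊕0 = 1
s2: b2⊕b3⊕b6⊕b7⊕b10⊕b11⊕b14⊕b15⊕b18⊕b19⊕b22⊕b23⊕b26⊕b27⊕b30⊕b31 = 1⊕1⊕0⊕0⊕1⊕0⊕1⊕1⊕1⊕1⊕0⊕0⊕1⊕1⊕0⊕0 = 1
s4: b4⊕b5⊕b6⊕b7⊕b12⊕b13⊕b14⊕b15⊕b20⊕b21⊕b22⊕b23⊕b28⊕b29⊕b30⊕b31 = 0⊕1⊕0⊕0⊕1⊕1⊕1⊕1⊕1⊕0⊕0⊕0⊕1⊕1⊕0⊕0 = 0
s8: b8⊕b9⊕b10⊕b11⊕b12⊕b13⊕b14⊕b15⊕b24⊕b25⊕b26⊕b27⊕b28⊕b29⊕b30⊕b31 = 0⊕0⊕1⊕0⊕1⊕1⊕1⊕1⊕1⊕1⊕1⊕1⊕1⊕1⊕0⊕0 = 1
s16: b16⊕b17⊕b18⊕b19⊕b20⊕b21⊕b22⊕b23⊕b24⊕b25⊕b26⊕b27⊕b28⊕b29⊕b30⊕b31 = 1⊕0⊕1⊕1⊕1⊕0⊕0⊕0⊕1⊕1⊕1⊕1⊕1⊕1⊕0⊕0 = 0
Syndrome (s16...s1) = 01011 → position 11.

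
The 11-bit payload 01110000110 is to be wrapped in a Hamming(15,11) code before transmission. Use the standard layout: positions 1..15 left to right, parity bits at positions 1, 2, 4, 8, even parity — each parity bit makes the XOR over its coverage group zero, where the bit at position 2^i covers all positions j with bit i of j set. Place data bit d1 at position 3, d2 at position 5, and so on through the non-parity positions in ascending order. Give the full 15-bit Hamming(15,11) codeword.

110111100000110

Place data bits at non-power-of-two positions: b3=0, b5=1, b6=1, b7=1, b9=0, b10=0, b11=0, b12=0, b13=1, b14=1, b15=0.
p1 = XOR of data positions {3,5,7,9,11,13,15} = 0⊕1⊕1⊕0⊕0⊕1⊕0 = 1
p2 = XOR of data positions {3,6,7,10,11,14,15} = 0⊕1⊕1⊕0⊕0⊕1⊕0 = 1
p4 = XOR of data positions {5,6,7,12,13,14,15} = 1⊕1⊕1⊕0⊕1⊕1⊕0 = 1
p8 = XOR of data positions {9,10,11,12,13,14,15} = 0⊕0⊕0⊕0⊕1⊕1⊕0 = 0
Codeword b1..b15 = 110111100000110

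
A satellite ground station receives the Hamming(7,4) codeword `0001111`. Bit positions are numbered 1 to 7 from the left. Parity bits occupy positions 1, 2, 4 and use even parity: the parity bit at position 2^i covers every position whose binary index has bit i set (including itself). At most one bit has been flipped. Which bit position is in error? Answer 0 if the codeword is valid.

s1: b1⊕b3⊕b5⊕b7 = 0⊕0⊕1⊕1 = 0
s2: b2⊕b3⊕b6⊕b7 = 0⊕0⊕1⊕1 = 0
s4: b4⊕b5⊕b6⊕b7 = 1⊕1⊕1⊕1 = 0
Syndrome (s4...s1) = 000 → position 0 (no error).

0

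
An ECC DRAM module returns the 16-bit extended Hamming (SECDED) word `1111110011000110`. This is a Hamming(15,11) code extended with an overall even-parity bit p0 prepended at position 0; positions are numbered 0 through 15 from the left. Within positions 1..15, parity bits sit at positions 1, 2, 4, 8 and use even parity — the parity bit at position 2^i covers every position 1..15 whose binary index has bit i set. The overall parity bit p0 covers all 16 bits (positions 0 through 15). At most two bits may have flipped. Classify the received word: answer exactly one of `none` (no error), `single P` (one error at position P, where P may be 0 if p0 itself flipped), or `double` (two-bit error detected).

double

s1: b1⊕b3⊕b5⊕b7⊕b9⊕b11⊕b13⊕b15 = 1⊕1⊕1⊕0⊕1⊕0⊕1⊕0 = 1
s2: b2⊕b3⊕b6⊕b7⊕b10⊕b11⊕b14⊕b15 = 1⊕1⊕0⊕0⊕0⊕0⊕1⊕0 = 1
s4: b4⊕b5⊕b6⊕b7⊕b12⊕b13⊕b14⊕b15 = 1⊕1⊕0⊕0⊕0⊕1⊕1⊕0 = 0
s8: b8⊕b9⊕b10⊕b11⊕b12⊕b13⊕b14⊕b15 = 1⊕1⊕0⊕0⊕0⊕1⊕1⊕0 = 0
Syndrome (s8...s1) = 0011 → position 3.
Overall parity (XOR of all 16 bits, including p0): 1⊕1⊕1⊕1⊕1⊕1⊕0⊕0⊕1⊕1⊕0⊕0⊕0⊕1⊕1⊕0 = 0
Overall=0, syndrome position=3 → double-bit error detected (uncorrectable).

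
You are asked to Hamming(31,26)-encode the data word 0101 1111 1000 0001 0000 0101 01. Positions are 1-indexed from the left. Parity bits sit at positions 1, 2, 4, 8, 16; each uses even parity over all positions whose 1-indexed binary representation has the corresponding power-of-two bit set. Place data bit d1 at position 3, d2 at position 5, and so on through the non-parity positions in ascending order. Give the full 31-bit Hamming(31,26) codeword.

Place data bits at non-power-of-two positions: b3=0, b5=1, b6=0, b7=1, b9=1, b10=1, b11=1, b12=1, b13=1, b14=0, b15=0, b17=0, b18=0, b19=0, b20=0, b21=1, b22=0, b23=0, b24=0, b25=0, b26=0, b27=1, b28=0, b29=1, b30=0, b31=1.
p1 = XOR of data positions {3,5,7,9,11,13,15,17,19,21,23,25,27,29,31} = 0⊕1⊕1⊕1⊕1⊕1⊕0⊕0⊕0⊕1⊕0⊕0⊕1⊕1⊕1 = 1
p2 = XOR of data positions {3,6,7,10,11,14,15,18,19,22,23,26,27,30,31} = 0⊕0⊕1⊕1⊕1⊕0⊕0⊕0⊕0⊕0⊕0⊕0⊕1⊕0⊕1 = 1
p4 = XOR of data positions {5,6,7,12,13,14,15,20,21,22,23,28,29,30,31} = 1⊕0⊕1⊕1⊕1⊕0⊕0⊕0⊕1⊕0⊕0⊕0⊕1⊕0⊕1 = 1
p8 = XOR of data positions {9,10,11,12,13,14,15,24,25,26,27,28,29,30,31} = 1⊕1⊕1⊕1⊕1⊕0⊕0⊕0⊕0⊕0⊕1⊕0⊕1⊕0⊕1 = 0
p16 = XOR of data positions {17,18,19,20,21,22,23,24,25,26,27,28,29,30,31} = 0⊕0⊕0⊕0⊕1⊕0⊕0⊕0⊕0⊕0⊕1⊕0⊕1⊕0⊕1 = 0
Codeword b1..b31 = 1101101011111000000010000010101

1101101011111000000010000010101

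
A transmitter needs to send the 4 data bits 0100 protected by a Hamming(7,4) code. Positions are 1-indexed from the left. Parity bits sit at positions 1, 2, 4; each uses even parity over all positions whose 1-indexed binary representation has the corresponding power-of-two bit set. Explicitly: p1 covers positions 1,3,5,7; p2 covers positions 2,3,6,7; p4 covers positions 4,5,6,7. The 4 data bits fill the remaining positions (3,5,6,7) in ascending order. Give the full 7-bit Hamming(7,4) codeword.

1001100

Place data bits at non-power-of-two positions: b3=0, b5=1, b6=0, b7=0.
p1 = XOR of data positions {3,5,7} = 0⊕1⊕0 = 1
p2 = XOR of data positions {3,6,7} = 0⊕0⊕0 = 0
p4 = XOR of data positions {5,6,7} = 1⊕0⊕0 = 1
Codeword b1..b7 = 1001100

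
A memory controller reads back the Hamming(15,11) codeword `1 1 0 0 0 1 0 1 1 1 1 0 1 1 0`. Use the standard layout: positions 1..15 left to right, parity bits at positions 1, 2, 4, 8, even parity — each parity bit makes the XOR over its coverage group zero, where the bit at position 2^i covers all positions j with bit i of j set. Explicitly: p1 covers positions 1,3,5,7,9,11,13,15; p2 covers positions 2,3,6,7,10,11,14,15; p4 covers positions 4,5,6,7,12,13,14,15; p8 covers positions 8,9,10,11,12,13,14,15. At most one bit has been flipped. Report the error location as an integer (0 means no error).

6

s1: b1⊕b3⊕b5⊕b7⊕b9⊕b11⊕b13⊕b15 = 1⊕0⊕0⊕0⊕1⊕1⊕1⊕0 = 0
s2: b2⊕b3⊕b6⊕b7⊕b10⊕b11⊕b14⊕b15 = 1⊕0⊕1⊕0⊕1⊕1⊕1⊕0 = 1
s4: b4⊕b5⊕b6⊕b7⊕b12⊕b13⊕b14⊕b15 = 0⊕0⊕1⊕0⊕0⊕1⊕1⊕0 = 1
s8: b8⊕b9⊕b10⊕b11⊕b12⊕b13⊕b14⊕b15 = 1⊕1⊕1⊕1⊕0⊕1⊕1⊕0 = 0
Syndrome (s8...s1) = 0110 → position 6.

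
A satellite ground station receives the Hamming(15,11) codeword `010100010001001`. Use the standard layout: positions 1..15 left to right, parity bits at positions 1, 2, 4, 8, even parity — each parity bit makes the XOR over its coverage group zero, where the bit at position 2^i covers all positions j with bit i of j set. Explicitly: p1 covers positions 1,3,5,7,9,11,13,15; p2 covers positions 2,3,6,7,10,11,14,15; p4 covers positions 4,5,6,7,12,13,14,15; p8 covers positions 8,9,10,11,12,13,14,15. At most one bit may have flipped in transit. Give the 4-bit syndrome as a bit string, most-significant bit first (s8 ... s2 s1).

1101

s1: b1⊕b3⊕b5⊕b7⊕b9⊕b11⊕b13⊕b15 = 0⊕0⊕0⊕0⊕0⊕0⊕0⊕1 = 1
s2: b2⊕b3⊕b6⊕b7⊕b10⊕b11⊕b14⊕b15 = 1⊕0⊕0⊕0⊕0⊕0⊕0⊕1 = 0
s4: b4⊕b5⊕b6⊕b7⊕b12⊕b13⊕b14⊕b15 = 1⊕0⊕0⊕0⊕1⊕0⊕0⊕1 = 1
s8: b8⊕b9⊕b10⊕b11⊕b12⊕b13⊕b14⊕b15 = 1⊕0⊕0⊕0⊕1⊕0⊕0⊕1 = 1
Syndrome (s8...s1) = 1101 → position 13.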